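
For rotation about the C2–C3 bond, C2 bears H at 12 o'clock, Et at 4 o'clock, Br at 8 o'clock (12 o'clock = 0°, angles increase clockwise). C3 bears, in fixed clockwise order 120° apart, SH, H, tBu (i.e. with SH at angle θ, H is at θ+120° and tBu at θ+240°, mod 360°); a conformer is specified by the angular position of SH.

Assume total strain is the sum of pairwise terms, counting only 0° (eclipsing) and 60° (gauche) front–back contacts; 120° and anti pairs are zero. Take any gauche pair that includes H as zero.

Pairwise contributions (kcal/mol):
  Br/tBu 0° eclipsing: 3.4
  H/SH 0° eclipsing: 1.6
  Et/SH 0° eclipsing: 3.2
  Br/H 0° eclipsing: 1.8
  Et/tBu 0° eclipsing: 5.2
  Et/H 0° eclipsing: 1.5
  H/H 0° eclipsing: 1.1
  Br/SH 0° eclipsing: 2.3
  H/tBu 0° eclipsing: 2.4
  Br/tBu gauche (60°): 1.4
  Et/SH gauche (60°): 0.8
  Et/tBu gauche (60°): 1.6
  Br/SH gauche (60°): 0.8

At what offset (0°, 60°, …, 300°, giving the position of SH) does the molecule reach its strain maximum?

SH at 0° (eclipsed): H(0°)/SH(0°) eclipsed 1.6; Et(120°)/H(120°) eclipsed 1.5; Br(240°)/tBu(240°) eclipsed 3.4 → 6.5 kcal/mol.
SH at 60° (staggered): Et(120°)/SH(60°) gauche 0.8; Br(240°)/tBu(300°) gauche 1.4 → 2.2 kcal/mol.
SH at 120° (eclipsed): H(0°)/tBu(0°) eclipsed 2.4; Et(120°)/SH(120°) eclipsed 3.2; Br(240°)/H(240°) eclipsed 1.8 → 7.4 kcal/mol.
SH at 180° (staggered): Et(120°)/SH(180°) gauche 0.8; Et(120°)/tBu(60°) gauche 1.6; Br(240°)/SH(180°) gauche 0.8 → 3.2 kcal/mol.
SH at 240° (eclipsed): H(0°)/H(0°) eclipsed 1.1; Et(120°)/tBu(120°) eclipsed 5.2; Br(240°)/SH(240°) eclipsed 2.3 → 8.6 kcal/mol.
SH at 300° (staggered): Et(120°)/tBu(180°) gauche 1.6; Br(240°)/SH(300°) gauche 0.8; Br(240°)/tBu(180°) gauche 1.4 → 3.8 kcal/mol.
The maximum (8.6 kcal/mol) occurs with SH at 240°.

240°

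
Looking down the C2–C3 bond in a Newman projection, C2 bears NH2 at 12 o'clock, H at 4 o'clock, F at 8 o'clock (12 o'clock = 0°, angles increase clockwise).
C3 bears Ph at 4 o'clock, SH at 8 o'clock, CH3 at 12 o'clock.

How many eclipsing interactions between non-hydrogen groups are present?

2

Non-H eclipsing pairs: NH2(0°)/CH3(0°); F(240°)/SH(240°) — 2 interactions.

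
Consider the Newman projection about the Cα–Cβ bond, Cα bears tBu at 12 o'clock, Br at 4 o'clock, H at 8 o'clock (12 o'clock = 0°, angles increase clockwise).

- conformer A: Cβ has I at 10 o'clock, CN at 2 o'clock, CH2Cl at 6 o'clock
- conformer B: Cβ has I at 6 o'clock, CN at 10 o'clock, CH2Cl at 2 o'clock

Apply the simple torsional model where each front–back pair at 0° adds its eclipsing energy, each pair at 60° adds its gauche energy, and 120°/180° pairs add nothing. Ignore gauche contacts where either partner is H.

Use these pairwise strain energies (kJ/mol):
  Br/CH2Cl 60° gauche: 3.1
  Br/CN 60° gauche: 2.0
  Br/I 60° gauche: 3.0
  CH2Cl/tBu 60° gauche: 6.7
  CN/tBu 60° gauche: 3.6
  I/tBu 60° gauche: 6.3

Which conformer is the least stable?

A (staggered): tBu–I gauche, tBu–CN gauche, Br–CN gauche, Br–CH2Cl gauche; 6.3 + 3.6 + 2.0 + 3.1 = 15.0 kJ/mol.
B (staggered): tBu–CN gauche, tBu–CH2Cl gauche, Br–I gauche, Br–CH2Cl gauche; 3.6 + 6.7 + 3.0 + 3.1 = 16.4 kJ/mol.
B has the highest total (16.4 kJ/mol).

B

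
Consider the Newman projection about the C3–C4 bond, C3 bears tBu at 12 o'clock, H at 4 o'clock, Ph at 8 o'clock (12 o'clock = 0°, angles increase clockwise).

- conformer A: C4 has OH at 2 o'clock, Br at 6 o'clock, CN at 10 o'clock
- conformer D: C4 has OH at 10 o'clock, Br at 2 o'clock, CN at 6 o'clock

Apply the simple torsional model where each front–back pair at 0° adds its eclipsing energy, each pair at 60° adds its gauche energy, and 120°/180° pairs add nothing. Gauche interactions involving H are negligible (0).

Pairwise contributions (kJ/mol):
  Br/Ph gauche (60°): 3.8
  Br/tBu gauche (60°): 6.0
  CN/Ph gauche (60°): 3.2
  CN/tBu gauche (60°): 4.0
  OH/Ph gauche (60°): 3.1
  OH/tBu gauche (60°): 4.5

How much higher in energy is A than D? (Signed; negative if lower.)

A is staggered. tBu at 0° is gauche with OH at 60° (4.5); tBu at 0° is gauche with CN at 300° (4.0); Ph at 240° is gauche with Br at 180° (3.8); Ph at 240° is gauche with CN at 300° (3.2). Total 15.5 kJ/mol.
D is staggered. tBu at 0° is gauche with OH at 300° (4.5); tBu at 0° is gauche with Br at 60° (6.0); Ph at 240° is gauche with OH at 300° (3.1); Ph at 240° is gauche with CN at 180° (3.2). Total 16.8 kJ/mol.
E(A) − E(D) = 15.5 − 16.8 = -1.3 kJ/mol.

-1.3 kJ/mol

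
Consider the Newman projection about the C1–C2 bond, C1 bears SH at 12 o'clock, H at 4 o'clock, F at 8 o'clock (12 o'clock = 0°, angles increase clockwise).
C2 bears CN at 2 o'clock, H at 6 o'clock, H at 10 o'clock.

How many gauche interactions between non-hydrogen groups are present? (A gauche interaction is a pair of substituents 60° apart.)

1

Non-H gauche pairs: SH(0°)/CN(60°) — 1 interaction.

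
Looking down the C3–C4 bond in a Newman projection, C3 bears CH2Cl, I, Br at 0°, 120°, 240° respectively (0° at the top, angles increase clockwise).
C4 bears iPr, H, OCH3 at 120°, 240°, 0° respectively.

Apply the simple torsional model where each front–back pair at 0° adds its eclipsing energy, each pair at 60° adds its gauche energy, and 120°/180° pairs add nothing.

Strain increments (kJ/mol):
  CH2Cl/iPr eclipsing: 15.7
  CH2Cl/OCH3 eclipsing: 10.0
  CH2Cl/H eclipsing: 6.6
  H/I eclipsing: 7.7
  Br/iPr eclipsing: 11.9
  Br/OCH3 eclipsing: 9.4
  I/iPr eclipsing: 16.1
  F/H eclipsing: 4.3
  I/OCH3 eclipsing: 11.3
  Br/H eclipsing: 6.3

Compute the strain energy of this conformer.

32.4 kJ/mol

This conformer (eclipsed): CH2Cl(0°)/OCH3(0°) eclipsed 10.0; I(120°)/iPr(120°) eclipsed 16.1; Br(240°)/H(240°) eclipsed 6.3 → 32.4 kJ/mol.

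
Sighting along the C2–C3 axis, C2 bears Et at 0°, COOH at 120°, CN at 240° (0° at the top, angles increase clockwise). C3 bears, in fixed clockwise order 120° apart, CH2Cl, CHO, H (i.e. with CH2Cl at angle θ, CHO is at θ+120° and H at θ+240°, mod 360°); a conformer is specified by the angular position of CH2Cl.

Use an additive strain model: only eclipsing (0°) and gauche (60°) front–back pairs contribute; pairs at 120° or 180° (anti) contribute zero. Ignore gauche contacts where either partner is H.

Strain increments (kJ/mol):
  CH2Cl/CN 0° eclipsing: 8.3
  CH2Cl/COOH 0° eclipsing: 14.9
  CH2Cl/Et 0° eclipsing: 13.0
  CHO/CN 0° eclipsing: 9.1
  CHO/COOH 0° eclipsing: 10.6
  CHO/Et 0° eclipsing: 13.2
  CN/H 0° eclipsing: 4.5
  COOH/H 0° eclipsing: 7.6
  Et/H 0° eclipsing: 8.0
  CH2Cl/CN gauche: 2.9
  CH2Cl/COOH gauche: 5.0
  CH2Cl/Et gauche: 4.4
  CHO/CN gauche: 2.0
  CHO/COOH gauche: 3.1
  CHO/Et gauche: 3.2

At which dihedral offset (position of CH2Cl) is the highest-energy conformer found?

120°

CH2Cl at 0° (eclipsed): Et–CH2Cl eclipsed, COOH–CHO eclipsed, CN–H eclipsed; 13.0 + 10.6 + 4.5 = 28.1 kJ/mol.
CH2Cl at 60° (staggered): Et–CH2Cl gauche, COOH–CH2Cl gauche, COOH–CHO gauche, CN–CHO gauche; 4.4 + 5.0 + 3.1 + 2.0 = 14.5 kJ/mol.
CH2Cl at 120° (eclipsed): Et–H eclipsed, COOH–CH2Cl eclipsed, CN–CHO eclipsed; 8.0 + 14.9 + 9.1 = 32.0 kJ/mol.
CH2Cl at 180° (staggered): Et–CHO gauche, COOH–CH2Cl gauche, CN–CH2Cl gauche, CN–CHO gauche; 3.2 + 5.0 + 2.9 + 2.0 = 13.1 kJ/mol.
CH2Cl at 240° (eclipsed): Et–CHO eclipsed, COOH–H eclipsed, CN–CH2Cl eclipsed; 13.2 + 7.6 + 8.3 = 29.1 kJ/mol.
CH2Cl at 300° (staggered): Et–CH2Cl gauche, Et–CHO gauche, COOH–CHO gauche, CN–CH2Cl gauche; 4.4 + 3.2 + 3.1 + 2.9 = 13.6 kJ/mol.
The maximum (32.0 kJ/mol) occurs with CH2Cl at 120°.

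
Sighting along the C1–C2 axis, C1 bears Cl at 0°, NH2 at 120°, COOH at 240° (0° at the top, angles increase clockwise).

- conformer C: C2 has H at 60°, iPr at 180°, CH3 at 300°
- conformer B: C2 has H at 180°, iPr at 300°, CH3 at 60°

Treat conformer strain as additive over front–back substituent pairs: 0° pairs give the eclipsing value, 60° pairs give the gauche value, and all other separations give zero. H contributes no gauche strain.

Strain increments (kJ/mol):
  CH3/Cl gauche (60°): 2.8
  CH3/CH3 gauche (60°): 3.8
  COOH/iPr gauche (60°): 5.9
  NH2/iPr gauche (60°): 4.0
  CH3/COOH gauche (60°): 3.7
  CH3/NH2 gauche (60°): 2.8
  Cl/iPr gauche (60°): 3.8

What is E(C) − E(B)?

+1.1 kJ/mol

C (staggered): Cl(0°)/CH3(300°) gauche 2.8; NH2(120°)/iPr(180°) gauche 4.0; COOH(240°)/iPr(180°) gauche 5.9; COOH(240°)/CH3(300°) gauche 3.7 → 16.4 kJ/mol.
B (staggered): Cl(0°)/iPr(300°) gauche 3.8; Cl(0°)/CH3(60°) gauche 2.8; NH2(120°)/CH3(60°) gauche 2.8; COOH(240°)/iPr(300°) gauche 5.9 → 15.3 kJ/mol.
E(C) − E(B) = 16.4 − 15.3 = +1.1 kJ/mol.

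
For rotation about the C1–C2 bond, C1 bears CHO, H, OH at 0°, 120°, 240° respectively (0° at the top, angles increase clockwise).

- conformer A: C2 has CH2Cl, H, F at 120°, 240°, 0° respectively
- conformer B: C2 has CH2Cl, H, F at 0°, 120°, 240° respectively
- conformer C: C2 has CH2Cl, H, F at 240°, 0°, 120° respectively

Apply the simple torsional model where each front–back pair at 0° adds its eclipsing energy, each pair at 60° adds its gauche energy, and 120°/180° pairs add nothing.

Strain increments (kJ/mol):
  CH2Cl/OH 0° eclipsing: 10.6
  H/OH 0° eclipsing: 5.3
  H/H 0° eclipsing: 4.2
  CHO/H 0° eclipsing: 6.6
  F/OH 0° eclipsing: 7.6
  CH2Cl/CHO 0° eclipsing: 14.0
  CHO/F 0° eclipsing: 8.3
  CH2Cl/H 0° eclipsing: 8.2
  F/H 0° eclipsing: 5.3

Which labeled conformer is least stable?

B

A (eclipsed): CHO–F eclipsed, H–CH2Cl eclipsed, OH–H eclipsed; 8.3 + 8.2 + 5.3 = 21.8 kJ/mol.
B (eclipsed): CHO–CH2Cl eclipsed, H–H eclipsed, OH–F eclipsed; 14.0 + 4.2 + 7.6 = 25.8 kJ/mol.
C (eclipsed): CHO–H eclipsed, H–F eclipsed, OH–CH2Cl eclipsed; 6.6 + 5.3 + 10.6 = 22.5 kJ/mol.
B has the highest total (25.8 kJ/mol).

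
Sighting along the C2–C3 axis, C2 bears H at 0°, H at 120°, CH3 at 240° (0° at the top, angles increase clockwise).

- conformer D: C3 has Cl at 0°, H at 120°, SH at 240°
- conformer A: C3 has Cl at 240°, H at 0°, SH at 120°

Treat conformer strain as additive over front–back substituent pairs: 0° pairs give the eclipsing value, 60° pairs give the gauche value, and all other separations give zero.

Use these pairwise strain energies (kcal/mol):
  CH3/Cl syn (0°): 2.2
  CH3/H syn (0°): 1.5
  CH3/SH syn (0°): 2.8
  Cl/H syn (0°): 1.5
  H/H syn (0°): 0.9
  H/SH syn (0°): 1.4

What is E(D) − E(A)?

D (eclipsed): H–Cl eclipsed, H–H eclipsed, CH3–SH eclipsed; 1.5 + 0.9 + 2.8 = 5.2 kcal/mol.
A (eclipsed): H–H eclipsed, H–SH eclipsed, CH3–Cl eclipsed; 0.9 + 1.4 + 2.2 = 4.5 kcal/mol.
E(D) − E(A) = 5.2 − 4.5 = +0.7 kcal/mol.

+0.7 kcal/mol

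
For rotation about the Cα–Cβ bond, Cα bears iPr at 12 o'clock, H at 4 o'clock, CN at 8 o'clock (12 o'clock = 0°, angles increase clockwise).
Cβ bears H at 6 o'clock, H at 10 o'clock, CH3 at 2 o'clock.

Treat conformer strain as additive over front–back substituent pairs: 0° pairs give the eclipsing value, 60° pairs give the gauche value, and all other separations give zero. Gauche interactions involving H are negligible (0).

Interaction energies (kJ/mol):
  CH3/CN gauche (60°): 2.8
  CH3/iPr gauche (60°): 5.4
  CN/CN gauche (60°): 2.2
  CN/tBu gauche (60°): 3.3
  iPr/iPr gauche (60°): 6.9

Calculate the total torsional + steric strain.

This conformer (staggered): iPr–CH3 gauche; 5.4 = 5.4 kJ/mol.

5.4 kJ/mol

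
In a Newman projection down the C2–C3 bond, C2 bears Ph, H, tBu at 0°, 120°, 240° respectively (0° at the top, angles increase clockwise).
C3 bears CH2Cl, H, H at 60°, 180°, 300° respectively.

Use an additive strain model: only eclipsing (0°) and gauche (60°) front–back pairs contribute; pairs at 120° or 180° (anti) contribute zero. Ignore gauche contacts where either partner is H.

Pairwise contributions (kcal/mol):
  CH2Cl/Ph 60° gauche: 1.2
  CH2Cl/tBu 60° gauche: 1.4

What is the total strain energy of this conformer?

This conformer (staggered): Ph(0°)/CH2Cl(60°) gauche 1.2 → 1.2 kcal/mol.

1.2 kcal/mol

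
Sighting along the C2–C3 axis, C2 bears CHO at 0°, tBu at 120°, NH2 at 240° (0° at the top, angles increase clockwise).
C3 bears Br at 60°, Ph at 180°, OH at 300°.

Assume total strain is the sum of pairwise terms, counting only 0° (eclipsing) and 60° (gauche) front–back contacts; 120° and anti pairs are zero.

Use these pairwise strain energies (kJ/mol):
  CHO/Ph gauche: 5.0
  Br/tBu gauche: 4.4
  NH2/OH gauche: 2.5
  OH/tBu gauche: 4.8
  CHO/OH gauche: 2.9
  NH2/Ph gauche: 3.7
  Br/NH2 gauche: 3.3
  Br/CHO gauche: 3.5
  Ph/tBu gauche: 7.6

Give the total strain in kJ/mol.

24.6 kJ/mol

This conformer is staggered. CHO at 0° is gauche with Br at 60° (3.5); CHO at 0° is gauche with OH at 300° (2.9); tBu at 120° is gauche with Br at 60° (4.4); tBu at 120° is gauche with Ph at 180° (7.6); NH2 at 240° is gauche with Ph at 180° (3.7); NH2 at 240° is gauche with OH at 300° (2.5). Total 24.6 kJ/mol.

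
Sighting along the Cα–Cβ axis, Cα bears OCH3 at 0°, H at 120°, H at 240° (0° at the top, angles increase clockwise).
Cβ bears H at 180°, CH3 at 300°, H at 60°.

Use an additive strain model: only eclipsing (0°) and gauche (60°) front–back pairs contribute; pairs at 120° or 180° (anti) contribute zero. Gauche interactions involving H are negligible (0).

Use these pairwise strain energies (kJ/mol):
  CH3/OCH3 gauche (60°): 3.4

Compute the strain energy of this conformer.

This conformer is staggered. OCH3 at 0° is gauche with CH3 at 300° (3.4). Total 3.4 kJ/mol.

3.4 kJ/mol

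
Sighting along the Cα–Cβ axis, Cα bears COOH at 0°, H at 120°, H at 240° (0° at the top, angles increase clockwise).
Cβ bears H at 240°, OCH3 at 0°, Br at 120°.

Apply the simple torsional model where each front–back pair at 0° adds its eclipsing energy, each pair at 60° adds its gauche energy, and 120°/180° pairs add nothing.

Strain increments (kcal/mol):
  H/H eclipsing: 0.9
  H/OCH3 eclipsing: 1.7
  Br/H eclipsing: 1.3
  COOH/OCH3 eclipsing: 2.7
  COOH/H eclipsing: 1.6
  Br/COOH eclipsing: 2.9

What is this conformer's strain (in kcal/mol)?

4.9 kcal/mol

This conformer is eclipsed. COOH at 0° is eclipsed with OCH3 at 0° (2.7); H at 120° is eclipsed with Br at 120° (1.3); H at 240° is eclipsed with H at 240° (0.9). Total 4.9 kcal/mol.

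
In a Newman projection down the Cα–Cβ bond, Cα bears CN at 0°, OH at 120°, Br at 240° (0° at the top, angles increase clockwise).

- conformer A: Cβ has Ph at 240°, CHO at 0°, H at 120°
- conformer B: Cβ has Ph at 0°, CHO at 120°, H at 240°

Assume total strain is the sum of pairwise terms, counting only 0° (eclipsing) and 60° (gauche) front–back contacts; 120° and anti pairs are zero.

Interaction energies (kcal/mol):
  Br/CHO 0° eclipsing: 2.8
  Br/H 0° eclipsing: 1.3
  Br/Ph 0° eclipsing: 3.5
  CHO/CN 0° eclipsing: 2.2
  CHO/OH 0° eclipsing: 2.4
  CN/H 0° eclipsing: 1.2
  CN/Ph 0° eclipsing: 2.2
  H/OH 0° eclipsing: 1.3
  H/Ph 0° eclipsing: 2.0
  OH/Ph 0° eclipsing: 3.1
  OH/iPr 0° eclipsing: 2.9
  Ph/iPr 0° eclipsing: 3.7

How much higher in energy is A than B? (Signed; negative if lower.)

+1.1 kcal/mol

A (eclipsed): CN–CHO eclipsed, OH–H eclipsed, Br–Ph eclipsed; 2.2 + 1.3 + 3.5 = 7.0 kcal/mol.
B (eclipsed): CN–Ph eclipsed, OH–CHO eclipsed, Br–H eclipsed; 2.2 + 2.4 + 1.3 = 5.9 kcal/mol.
E(A) − E(B) = 7.0 − 5.9 = +1.1 kcal/mol.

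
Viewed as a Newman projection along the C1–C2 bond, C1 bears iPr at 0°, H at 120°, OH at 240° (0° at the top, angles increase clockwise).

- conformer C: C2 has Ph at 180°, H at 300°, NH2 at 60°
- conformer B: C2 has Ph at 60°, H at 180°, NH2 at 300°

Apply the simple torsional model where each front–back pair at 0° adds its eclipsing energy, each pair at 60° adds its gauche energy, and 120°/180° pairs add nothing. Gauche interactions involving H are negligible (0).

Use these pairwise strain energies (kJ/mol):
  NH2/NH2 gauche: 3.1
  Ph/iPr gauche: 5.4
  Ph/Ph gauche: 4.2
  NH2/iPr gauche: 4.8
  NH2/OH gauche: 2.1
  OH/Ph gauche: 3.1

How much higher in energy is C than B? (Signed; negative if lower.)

C (staggered): iPr(0°)/NH2(60°) gauche 4.8; OH(240°)/Ph(180°) gauche 3.1 → 7.9 kJ/mol.
B (staggered): iPr(0°)/Ph(60°) gauche 5.4; iPr(0°)/NH2(300°) gauche 4.8; OH(240°)/NH2(300°) gauche 2.1 → 12.3 kJ/mol.
E(C) − E(B) = 7.9 − 12.3 = -4.4 kJ/mol.

-4.4 kJ/mol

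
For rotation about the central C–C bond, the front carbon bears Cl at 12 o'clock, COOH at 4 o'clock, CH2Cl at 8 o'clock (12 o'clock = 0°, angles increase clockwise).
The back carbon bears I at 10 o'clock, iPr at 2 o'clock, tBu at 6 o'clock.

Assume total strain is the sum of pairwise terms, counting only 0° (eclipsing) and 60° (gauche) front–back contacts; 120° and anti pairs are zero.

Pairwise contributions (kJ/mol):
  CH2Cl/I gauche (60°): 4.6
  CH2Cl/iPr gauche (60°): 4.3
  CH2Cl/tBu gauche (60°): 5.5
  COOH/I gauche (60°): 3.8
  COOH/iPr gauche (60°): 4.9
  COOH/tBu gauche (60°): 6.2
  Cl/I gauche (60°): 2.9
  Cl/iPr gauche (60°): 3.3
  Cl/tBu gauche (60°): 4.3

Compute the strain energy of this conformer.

27.4 kJ/mol

This conformer (staggered): Cl(0°)/I(300°) gauche 2.9; Cl(0°)/iPr(60°) gauche 3.3; COOH(120°)/iPr(60°) gauche 4.9; COOH(120°)/tBu(180°) gauche 6.2; CH2Cl(240°)/I(300°) gauche 4.6; CH2Cl(240°)/tBu(180°) gauche 5.5 → 27.4 kJ/mol.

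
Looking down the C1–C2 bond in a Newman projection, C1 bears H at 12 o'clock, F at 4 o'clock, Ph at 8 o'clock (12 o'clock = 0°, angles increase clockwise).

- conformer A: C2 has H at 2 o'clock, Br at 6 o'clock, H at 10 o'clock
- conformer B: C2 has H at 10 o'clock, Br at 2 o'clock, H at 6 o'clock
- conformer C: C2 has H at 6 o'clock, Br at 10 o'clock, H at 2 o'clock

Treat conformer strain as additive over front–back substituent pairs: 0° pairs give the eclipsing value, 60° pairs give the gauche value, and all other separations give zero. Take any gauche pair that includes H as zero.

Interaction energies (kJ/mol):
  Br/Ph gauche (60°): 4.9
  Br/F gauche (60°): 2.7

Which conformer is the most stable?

A (staggered): F(120°)/Br(180°) gauche 2.7; Ph(240°)/Br(180°) gauche 4.9 → 7.6 kJ/mol.
B (staggered): F(120°)/Br(60°) gauche 2.7 → 2.7 kJ/mol.
C (staggered): Ph(240°)/Br(300°) gauche 4.9 → 4.9 kJ/mol.
B has the lowest total (2.7 kJ/mol).

B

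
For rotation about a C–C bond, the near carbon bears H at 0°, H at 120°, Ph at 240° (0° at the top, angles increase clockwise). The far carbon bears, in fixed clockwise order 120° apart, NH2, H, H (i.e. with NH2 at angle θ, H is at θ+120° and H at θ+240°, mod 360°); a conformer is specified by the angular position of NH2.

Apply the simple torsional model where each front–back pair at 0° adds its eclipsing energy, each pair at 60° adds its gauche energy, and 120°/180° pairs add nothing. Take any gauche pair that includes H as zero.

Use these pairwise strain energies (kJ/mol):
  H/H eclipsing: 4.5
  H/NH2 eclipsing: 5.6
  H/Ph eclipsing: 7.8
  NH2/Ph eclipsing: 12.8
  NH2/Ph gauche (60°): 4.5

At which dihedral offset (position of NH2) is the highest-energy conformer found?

240°

NH2 at 0° (eclipsed): H–NH2 eclipsed, H–H eclipsed, Ph–H eclipsed; 5.6 + 4.5 + 7.8 = 17.9 kJ/mol.
NH2 at 60° (staggered): no non-H gauche contacts → 0.0 kJ/mol.
NH2 at 120° (eclipsed): H–H eclipsed, H–NH2 eclipsed, Ph–H eclipsed; 4.5 + 5.6 + 7.8 = 17.9 kJ/mol.
NH2 at 180° (staggered): Ph–NH2 gauche; 4.5 = 4.5 kJ/mol.
NH2 at 240° (eclipsed): H–H eclipsed, H–H eclipsed, Ph–NH2 eclipsed; 4.5 + 4.5 + 12.8 = 21.8 kJ/mol.
NH2 at 300° (staggered): Ph–NH2 gauche; 4.5 = 4.5 kJ/mol.
The maximum (21.8 kJ/mol) occurs with NH2 at 240°.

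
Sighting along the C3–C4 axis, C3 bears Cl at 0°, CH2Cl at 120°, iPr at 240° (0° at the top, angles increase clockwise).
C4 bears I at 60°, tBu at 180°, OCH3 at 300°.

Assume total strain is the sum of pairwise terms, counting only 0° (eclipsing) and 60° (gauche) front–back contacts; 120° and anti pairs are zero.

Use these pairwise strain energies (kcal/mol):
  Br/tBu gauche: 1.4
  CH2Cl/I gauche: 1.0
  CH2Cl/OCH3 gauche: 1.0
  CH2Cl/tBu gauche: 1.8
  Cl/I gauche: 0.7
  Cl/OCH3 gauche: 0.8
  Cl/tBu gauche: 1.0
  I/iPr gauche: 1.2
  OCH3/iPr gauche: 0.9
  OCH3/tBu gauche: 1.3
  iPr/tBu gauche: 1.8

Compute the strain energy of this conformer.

This conformer (staggered): Cl–I gauche, Cl–OCH3 gauche, CH2Cl–I gauche, CH2Cl–tBu gauche, iPr–tBu gauche, iPr–OCH3 gauche; 0.7 + 0.8 + 1.0 + 1.8 + 1.8 + 0.9 = 7.0 kcal/mol.

7.0 kcal/mol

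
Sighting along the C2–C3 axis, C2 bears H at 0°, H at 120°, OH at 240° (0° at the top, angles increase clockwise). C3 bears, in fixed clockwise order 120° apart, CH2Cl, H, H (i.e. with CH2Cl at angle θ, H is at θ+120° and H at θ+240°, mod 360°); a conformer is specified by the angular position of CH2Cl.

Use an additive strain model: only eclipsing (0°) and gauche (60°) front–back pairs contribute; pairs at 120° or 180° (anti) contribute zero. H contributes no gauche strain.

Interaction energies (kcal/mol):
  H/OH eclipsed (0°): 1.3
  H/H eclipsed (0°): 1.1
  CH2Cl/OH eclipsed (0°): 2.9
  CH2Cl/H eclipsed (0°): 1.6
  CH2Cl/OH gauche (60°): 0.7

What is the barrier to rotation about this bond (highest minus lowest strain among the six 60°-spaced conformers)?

5.1 kcal/mol

CH2Cl at 0° (eclipsed): H–CH2Cl eclipsed, H–H eclipsed, OH–H eclipsed; 1.6 + 1.1 + 1.3 = 4.0 kcal/mol.
CH2Cl at 60° (staggered): no non-H gauche contacts → 0.0 kcal/mol.
CH2Cl at 120° (eclipsed): H–H eclipsed, H–CH2Cl eclipsed, OH–H eclipsed; 1.1 + 1.6 + 1.3 = 4.0 kcal/mol.
CH2Cl at 180° (staggered): OH–CH2Cl gauche; 0.7 = 0.7 kcal/mol.
CH2Cl at 240° (eclipsed): H–H eclipsed, H–H eclipsed, OH–CH2Cl eclipsed; 1.1 + 1.1 + 2.9 = 5.1 kcal/mol.
CH2Cl at 300° (staggered): OH–CH2Cl gauche; 0.7 = 0.7 kcal/mol.
Max at 240° (5.1 kcal/mol), min at 60° (0.0 kcal/mol); barrier = 5.1 kcal/mol.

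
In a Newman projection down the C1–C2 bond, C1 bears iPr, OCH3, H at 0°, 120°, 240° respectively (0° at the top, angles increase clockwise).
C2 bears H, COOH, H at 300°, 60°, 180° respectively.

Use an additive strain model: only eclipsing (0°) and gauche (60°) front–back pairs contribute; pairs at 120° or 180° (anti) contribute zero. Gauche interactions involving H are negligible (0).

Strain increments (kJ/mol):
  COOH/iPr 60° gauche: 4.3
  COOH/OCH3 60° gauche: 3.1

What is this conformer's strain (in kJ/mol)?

7.4 kJ/mol

This conformer (staggered): iPr(0°)/COOH(60°) gauche 4.3; OCH3(120°)/COOH(60°) gauche 3.1 → 7.4 kJ/mol.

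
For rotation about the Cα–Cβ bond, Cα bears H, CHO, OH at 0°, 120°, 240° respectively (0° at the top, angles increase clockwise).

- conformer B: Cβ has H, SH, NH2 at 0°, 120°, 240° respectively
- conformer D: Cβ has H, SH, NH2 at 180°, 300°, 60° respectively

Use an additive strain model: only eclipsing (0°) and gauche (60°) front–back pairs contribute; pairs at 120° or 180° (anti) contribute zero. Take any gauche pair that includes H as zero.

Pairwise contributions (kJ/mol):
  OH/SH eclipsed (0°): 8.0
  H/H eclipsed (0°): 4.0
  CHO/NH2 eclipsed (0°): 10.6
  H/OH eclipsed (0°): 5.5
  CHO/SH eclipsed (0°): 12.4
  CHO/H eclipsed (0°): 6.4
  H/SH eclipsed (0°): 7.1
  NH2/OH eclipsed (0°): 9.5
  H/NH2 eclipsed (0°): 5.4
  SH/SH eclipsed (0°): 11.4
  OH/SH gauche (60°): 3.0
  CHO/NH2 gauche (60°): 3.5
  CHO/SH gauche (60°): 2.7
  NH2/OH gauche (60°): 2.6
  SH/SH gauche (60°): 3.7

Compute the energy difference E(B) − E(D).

B (eclipsed): H(0°)/H(0°) eclipsed 4.0; CHO(120°)/SH(120°) eclipsed 12.4; OH(240°)/NH2(240°) eclipsed 9.5 → 25.9 kJ/mol.
D (staggered): CHO(120°)/NH2(60°) gauche 3.5; OH(240°)/SH(300°) gauche 3.0 → 6.5 kJ/mol.
E(B) − E(D) = 25.9 − 6.5 = +19.4 kJ/mol.

+19.4 kJ/mol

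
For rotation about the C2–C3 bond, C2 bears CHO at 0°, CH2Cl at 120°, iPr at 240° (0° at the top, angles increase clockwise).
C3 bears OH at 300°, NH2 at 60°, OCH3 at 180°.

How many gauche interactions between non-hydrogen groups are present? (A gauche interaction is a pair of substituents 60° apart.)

6

Non-H gauche pairs: CHO(0°)/OH(300°); CHO(0°)/NH2(60°); CH2Cl(120°)/NH2(60°); CH2Cl(120°)/OCH3(180°); iPr(240°)/OH(300°); iPr(240°)/OCH3(180°) — 6 interactions.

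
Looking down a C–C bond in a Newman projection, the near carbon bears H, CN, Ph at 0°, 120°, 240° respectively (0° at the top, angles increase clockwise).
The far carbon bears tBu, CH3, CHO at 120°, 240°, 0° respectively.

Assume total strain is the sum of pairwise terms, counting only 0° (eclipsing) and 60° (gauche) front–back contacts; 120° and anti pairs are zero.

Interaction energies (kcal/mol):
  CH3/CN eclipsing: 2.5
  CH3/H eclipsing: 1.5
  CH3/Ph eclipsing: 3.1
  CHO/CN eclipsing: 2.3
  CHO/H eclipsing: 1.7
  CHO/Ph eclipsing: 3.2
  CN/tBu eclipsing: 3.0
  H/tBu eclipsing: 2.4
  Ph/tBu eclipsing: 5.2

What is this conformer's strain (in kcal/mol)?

7.8 kcal/mol

This conformer is eclipsed. H at 0° is eclipsed with CHO at 0° (1.7); CN at 120° is eclipsed with tBu at 120° (3.0); Ph at 240° is eclipsed with CH3 at 240° (3.1). Total 7.8 kcal/mol.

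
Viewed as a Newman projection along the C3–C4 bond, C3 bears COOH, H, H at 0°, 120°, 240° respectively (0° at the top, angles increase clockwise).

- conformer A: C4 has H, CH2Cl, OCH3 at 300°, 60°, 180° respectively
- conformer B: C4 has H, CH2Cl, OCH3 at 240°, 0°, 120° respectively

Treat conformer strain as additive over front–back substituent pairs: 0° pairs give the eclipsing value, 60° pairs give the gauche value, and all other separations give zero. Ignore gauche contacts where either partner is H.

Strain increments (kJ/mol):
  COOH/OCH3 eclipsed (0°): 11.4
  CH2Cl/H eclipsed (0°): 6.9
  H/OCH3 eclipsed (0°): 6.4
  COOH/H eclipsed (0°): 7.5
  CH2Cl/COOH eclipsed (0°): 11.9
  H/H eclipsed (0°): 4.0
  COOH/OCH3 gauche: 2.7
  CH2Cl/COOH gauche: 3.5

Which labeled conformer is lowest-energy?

A

A (staggered): COOH–CH2Cl gauche; 3.5 = 3.5 kJ/mol.
B (eclipsed): COOH–CH2Cl eclipsed, H–OCH3 eclipsed, H–H eclipsed; 11.9 + 6.4 + 4.0 = 22.3 kJ/mol.
A has the lowest total (3.5 kJ/mol).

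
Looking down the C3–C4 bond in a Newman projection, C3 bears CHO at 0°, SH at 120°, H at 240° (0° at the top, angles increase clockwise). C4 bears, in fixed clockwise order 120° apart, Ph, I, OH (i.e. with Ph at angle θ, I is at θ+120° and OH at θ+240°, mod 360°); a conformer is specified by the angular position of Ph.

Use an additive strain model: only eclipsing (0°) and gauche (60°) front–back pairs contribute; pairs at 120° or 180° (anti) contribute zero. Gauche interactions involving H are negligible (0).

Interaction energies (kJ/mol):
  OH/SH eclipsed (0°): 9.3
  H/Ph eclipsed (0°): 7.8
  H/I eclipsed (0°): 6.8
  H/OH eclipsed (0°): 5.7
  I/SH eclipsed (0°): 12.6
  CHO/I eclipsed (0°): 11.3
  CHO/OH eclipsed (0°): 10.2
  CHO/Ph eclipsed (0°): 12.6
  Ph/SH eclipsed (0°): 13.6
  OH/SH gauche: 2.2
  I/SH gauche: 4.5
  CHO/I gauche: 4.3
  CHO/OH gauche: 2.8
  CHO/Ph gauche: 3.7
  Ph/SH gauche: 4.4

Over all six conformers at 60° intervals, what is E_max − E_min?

Ph at 0° (eclipsed): CHO(0°)/Ph(0°) eclipsed 12.6; SH(120°)/I(120°) eclipsed 12.6; H(240°)/OH(240°) eclipsed 5.7 → 30.9 kJ/mol.
Ph at 60° (staggered): CHO(0°)/Ph(60°) gauche 3.7; CHO(0°)/OH(300°) gauche 2.8; SH(120°)/Ph(60°) gauche 4.4; SH(120°)/I(180°) gauche 4.5 → 15.4 kJ/mol.
Ph at 120° (eclipsed): CHO(0°)/OH(0°) eclipsed 10.2; SH(120°)/Ph(120°) eclipsed 13.6; H(240°)/I(240°) eclipsed 6.8 → 30.6 kJ/mol.
Ph at 180° (staggered): CHO(0°)/I(300°) gauche 4.3; CHO(0°)/OH(60°) gauche 2.8; SH(120°)/Ph(180°) gauche 4.4; SH(120°)/OH(60°) gauche 2.2 → 13.7 kJ/mol.
Ph at 240° (eclipsed): CHO(0°)/I(0°) eclipsed 11.3; SH(120°)/OH(120°) eclipsed 9.3; H(240°)/Ph(240°) eclipsed 7.8 → 28.4 kJ/mol.
Ph at 300° (staggered): CHO(0°)/Ph(300°) gauche 3.7; CHO(0°)/I(60°) gauche 4.3; SH(120°)/I(60°) gauche 4.5; SH(120°)/OH(180°) gauche 2.2 → 14.7 kJ/mol.
Max at 0° (30.9 kJ/mol), min at 180° (13.7 kJ/mol); barrier = 17.2 kJ/mol.

17.2 kJ/mol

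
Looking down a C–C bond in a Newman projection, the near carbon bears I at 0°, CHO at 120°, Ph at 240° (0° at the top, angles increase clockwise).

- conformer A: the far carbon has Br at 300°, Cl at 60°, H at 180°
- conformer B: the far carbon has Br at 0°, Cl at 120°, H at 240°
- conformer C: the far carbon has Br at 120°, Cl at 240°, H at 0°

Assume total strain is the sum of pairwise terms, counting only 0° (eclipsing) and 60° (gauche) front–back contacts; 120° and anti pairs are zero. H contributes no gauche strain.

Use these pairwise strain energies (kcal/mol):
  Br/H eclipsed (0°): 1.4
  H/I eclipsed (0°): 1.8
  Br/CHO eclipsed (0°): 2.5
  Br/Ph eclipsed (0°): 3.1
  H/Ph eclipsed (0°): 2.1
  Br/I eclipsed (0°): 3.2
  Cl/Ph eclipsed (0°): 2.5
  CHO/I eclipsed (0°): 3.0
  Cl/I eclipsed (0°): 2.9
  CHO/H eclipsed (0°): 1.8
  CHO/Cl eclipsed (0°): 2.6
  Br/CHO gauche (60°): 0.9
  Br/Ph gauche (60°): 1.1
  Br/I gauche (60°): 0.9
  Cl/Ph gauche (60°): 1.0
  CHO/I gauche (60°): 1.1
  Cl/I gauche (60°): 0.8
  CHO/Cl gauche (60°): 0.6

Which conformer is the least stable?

B

A (staggered): I(0°)/Br(300°) gauche 0.9; I(0°)/Cl(60°) gauche 0.8; CHO(120°)/Cl(60°) gauche 0.6; Ph(240°)/Br(300°) gauche 1.1 → 3.4 kcal/mol.
B (eclipsed): I(0°)/Br(0°) eclipsed 3.2; CHO(120°)/Cl(120°) eclipsed 2.6; Ph(240°)/H(240°) eclipsed 2.1 → 7.9 kcal/mol.
C (eclipsed): I(0°)/H(0°) eclipsed 1.8; CHO(120°)/Br(120°) eclipsed 2.5; Ph(240°)/Cl(240°) eclipsed 2.5 → 6.8 kcal/mol.
B has the highest total (7.9 kcal/mol).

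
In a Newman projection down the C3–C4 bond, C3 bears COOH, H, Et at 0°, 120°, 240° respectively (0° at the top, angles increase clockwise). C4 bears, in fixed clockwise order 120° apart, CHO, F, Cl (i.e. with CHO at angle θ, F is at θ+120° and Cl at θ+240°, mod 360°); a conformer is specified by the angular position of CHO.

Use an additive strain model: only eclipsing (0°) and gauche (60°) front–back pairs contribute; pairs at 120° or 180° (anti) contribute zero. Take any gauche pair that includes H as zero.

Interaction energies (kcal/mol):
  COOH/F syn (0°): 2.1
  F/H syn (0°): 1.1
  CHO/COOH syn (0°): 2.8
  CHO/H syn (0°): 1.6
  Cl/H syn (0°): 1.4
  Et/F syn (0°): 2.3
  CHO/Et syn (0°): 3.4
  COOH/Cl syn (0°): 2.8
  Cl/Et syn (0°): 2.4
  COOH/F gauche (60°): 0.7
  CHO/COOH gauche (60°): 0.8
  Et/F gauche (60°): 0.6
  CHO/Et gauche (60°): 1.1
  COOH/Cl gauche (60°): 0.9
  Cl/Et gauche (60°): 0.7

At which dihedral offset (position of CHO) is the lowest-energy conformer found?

CHO at 0° (eclipsed): COOH(0°)/CHO(0°) eclipsed 2.8; H(120°)/F(120°) eclipsed 1.1; Et(240°)/Cl(240°) eclipsed 2.4 → 6.3 kcal/mol.
CHO at 60° (staggered): COOH(0°)/CHO(60°) gauche 0.8; COOH(0°)/Cl(300°) gauche 0.9; Et(240°)/F(180°) gauche 0.6; Et(240°)/Cl(300°) gauche 0.7 → 3.0 kcal/mol.
CHO at 120° (eclipsed): COOH(0°)/Cl(0°) eclipsed 2.8; H(120°)/CHO(120°) eclipsed 1.6; Et(240°)/F(240°) eclipsed 2.3 → 6.7 kcal/mol.
CHO at 180° (staggered): COOH(0°)/F(300°) gauche 0.7; COOH(0°)/Cl(60°) gauche 0.9; Et(240°)/CHO(180°) gauche 1.1; Et(240°)/F(300°) gauche 0.6 → 3.3 kcal/mol.
CHO at 240° (eclipsed): COOH(0°)/F(0°) eclipsed 2.1; H(120°)/Cl(120°) eclipsed 1.4; Et(240°)/CHO(240°) eclipsed 3.4 → 6.9 kcal/mol.
CHO at 300° (staggered): COOH(0°)/CHO(300°) gauche 0.8; COOH(0°)/F(60°) gauche 0.7; Et(240°)/CHO(300°) gauche 1.1; Et(240°)/Cl(180°) gauche 0.7 → 3.3 kcal/mol.
The minimum (3.0 kcal/mol) occurs with CHO at 60°.

60°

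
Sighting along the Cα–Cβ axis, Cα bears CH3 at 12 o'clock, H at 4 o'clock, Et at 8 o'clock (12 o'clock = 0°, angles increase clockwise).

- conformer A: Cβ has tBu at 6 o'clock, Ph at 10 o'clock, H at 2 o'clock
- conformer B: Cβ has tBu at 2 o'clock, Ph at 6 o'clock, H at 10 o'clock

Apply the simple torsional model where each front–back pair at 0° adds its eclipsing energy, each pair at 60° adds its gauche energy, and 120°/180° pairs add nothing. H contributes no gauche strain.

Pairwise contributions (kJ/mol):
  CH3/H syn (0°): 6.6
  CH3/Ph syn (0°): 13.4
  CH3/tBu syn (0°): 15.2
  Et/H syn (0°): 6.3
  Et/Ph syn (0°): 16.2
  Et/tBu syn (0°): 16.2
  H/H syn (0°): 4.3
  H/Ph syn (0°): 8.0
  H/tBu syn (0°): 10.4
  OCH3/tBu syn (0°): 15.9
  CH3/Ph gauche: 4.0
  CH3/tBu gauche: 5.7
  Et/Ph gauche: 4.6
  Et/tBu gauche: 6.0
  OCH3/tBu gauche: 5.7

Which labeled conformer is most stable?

A is staggered. CH3 at 0° is gauche with Ph at 300° (4.0); Et at 240° is gauche with tBu at 180° (6.0); Et at 240° is gauche with Ph at 300° (4.6). Total 14.6 kJ/mol.
B is staggered. CH3 at 0° is gauche with tBu at 60° (5.7); Et at 240° is gauche with Ph at 180° (4.6). Total 10.3 kJ/mol.
B has the lowest total (10.3 kJ/mol).

B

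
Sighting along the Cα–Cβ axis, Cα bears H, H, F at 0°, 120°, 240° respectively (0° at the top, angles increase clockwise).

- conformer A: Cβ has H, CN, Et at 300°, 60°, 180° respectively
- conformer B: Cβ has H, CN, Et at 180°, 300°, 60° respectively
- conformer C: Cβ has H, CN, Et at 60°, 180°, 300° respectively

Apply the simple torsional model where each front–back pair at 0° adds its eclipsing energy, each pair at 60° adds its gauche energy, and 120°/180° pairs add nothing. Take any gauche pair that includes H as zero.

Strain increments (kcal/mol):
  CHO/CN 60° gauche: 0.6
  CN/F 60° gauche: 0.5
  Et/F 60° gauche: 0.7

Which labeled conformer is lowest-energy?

B

A is staggered. F at 240° is gauche with Et at 180° (0.7). Total 0.7 kcal/mol.
B is staggered. F at 240° is gauche with CN at 300° (0.5). Total 0.5 kcal/mol.
C is staggered. F at 240° is gauche with CN at 180° (0.5); F at 240° is gauche with Et at 300° (0.7). Total 1.2 kcal/mol.
B has the lowest total (0.5 kcal/mol).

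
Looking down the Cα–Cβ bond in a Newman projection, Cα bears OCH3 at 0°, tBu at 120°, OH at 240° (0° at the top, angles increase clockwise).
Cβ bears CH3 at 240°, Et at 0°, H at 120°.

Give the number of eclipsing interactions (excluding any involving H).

Non-H eclipsing pairs: OCH3(0°)/Et(0°); OH(240°)/CH3(240°) — 2 interactions.

2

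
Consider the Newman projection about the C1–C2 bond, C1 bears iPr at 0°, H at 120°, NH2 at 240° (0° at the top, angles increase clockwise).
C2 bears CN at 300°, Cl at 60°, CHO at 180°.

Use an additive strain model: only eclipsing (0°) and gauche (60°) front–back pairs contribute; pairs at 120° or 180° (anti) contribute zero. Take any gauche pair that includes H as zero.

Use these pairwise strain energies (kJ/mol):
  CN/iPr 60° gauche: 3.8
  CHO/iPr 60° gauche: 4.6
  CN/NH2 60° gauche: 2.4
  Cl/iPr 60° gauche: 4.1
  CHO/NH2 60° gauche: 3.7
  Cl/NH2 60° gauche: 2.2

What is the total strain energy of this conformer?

This conformer (staggered): iPr(0°)/CN(300°) gauche 3.8; iPr(0°)/Cl(60°) gauche 4.1; NH2(240°)/CN(300°) gauche 2.4; NH2(240°)/CHO(180°) gauche 3.7 → 14.0 kJ/mol.

14.0 kJ/mol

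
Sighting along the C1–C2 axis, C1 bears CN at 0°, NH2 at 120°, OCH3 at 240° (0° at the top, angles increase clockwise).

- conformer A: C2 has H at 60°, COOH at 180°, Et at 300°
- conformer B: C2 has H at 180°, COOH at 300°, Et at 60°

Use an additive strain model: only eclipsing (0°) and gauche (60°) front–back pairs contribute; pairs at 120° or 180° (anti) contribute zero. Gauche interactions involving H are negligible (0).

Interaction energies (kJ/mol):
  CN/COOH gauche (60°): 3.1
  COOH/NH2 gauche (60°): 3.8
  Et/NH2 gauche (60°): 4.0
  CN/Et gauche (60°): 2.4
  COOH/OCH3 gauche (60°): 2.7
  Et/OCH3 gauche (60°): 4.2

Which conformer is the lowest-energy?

B

A (staggered): CN(0°)/Et(300°) gauche 2.4; NH2(120°)/COOH(180°) gauche 3.8; OCH3(240°)/COOH(180°) gauche 2.7; OCH3(240°)/Et(300°) gauche 4.2 → 13.1 kJ/mol.
B (staggered): CN(0°)/COOH(300°) gauche 3.1; CN(0°)/Et(60°) gauche 2.4; NH2(120°)/Et(60°) gauche 4.0; OCH3(240°)/COOH(300°) gauche 2.7 → 12.2 kJ/mol.
B has the lowest total (12.2 kJ/mol).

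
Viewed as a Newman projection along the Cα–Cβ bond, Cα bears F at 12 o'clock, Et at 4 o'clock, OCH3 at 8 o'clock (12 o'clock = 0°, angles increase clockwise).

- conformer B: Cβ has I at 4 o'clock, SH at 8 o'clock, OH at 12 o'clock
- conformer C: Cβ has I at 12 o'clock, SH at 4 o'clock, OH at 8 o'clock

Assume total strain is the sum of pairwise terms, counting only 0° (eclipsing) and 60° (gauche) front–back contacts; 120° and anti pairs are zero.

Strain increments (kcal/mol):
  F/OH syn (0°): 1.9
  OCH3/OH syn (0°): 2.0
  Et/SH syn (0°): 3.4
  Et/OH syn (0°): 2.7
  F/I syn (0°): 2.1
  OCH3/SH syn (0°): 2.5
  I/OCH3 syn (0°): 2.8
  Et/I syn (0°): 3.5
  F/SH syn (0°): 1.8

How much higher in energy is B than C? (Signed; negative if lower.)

B (eclipsed): F–OH eclipsed, Et–I eclipsed, OCH3–SH eclipsed; 1.9 + 3.5 + 2.5 = 7.9 kcal/mol.
C (eclipsed): F–I eclipsed, Et–SH eclipsed, OCH3–OH eclipsed; 2.1 + 3.4 + 2.0 = 7.5 kcal/mol.
E(B) − E(C) = 7.9 − 7.5 = +0.4 kcal/mol.

+0.4 kcal/mol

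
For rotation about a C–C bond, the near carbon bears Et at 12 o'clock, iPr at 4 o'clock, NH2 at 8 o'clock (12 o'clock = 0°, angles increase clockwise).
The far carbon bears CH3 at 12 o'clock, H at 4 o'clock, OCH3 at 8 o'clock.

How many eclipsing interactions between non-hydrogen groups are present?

Non-H eclipsing pairs: Et(0°)/CH3(0°); NH2(240°)/OCH3(240°) — 2 interactions.

2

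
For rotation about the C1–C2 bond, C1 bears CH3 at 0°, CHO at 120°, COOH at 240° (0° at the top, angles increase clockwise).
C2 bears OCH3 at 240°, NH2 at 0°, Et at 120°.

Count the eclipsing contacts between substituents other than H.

3

Non-H eclipsing pairs: CH3(0°)/NH2(0°); CHO(120°)/Et(120°); COOH(240°)/OCH3(240°) — 3 interactions.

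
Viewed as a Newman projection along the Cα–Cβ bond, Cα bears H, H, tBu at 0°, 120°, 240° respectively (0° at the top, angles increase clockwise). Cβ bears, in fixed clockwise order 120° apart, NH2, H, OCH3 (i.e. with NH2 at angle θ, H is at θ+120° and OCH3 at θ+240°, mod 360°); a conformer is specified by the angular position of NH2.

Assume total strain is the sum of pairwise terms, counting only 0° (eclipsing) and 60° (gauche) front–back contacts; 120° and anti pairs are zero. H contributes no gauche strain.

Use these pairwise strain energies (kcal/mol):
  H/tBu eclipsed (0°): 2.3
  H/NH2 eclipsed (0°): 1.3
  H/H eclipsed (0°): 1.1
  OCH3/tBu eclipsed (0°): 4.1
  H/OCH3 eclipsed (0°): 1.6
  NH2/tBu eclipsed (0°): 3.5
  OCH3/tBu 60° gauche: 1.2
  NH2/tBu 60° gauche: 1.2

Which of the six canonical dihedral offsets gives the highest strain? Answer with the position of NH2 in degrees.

NH2 at 0° (eclipsed): H(0°)/NH2(0°) eclipsed 1.3; H(120°)/H(120°) eclipsed 1.1; tBu(240°)/OCH3(240°) eclipsed 4.1 → 6.5 kcal/mol.
NH2 at 60° (staggered): tBu(240°)/OCH3(300°) gauche 1.2 → 1.2 kcal/mol.
NH2 at 120° (eclipsed): H(0°)/OCH3(0°) eclipsed 1.6; H(120°)/NH2(120°) eclipsed 1.3; tBu(240°)/H(240°) eclipsed 2.3 → 5.2 kcal/mol.
NH2 at 180° (staggered): tBu(240°)/NH2(180°) gauche 1.2 → 1.2 kcal/mol.
NH2 at 240° (eclipsed): H(0°)/H(0°) eclipsed 1.1; H(120°)/OCH3(120°) eclipsed 1.6; tBu(240°)/NH2(240°) eclipsed 3.5 → 6.2 kcal/mol.
NH2 at 300° (staggered): tBu(240°)/NH2(300°) gauche 1.2; tBu(240°)/OCH3(180°) gauche 1.2 → 2.4 kcal/mol.
The maximum (6.5 kcal/mol) occurs with NH2 at 0°.

0°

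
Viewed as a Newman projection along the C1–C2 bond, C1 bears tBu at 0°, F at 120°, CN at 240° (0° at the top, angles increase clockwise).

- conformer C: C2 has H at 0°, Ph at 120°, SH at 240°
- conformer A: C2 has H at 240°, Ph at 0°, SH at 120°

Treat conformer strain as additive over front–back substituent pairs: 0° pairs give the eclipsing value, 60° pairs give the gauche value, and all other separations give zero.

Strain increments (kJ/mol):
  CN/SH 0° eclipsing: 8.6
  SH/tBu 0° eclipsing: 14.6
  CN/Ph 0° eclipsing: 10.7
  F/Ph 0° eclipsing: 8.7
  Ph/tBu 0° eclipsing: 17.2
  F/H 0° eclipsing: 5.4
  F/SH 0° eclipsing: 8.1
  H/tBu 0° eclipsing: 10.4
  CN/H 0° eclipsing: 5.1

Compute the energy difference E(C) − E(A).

-2.7 kJ/mol

C (eclipsed): tBu(0°)/H(0°) eclipsed 10.4; F(120°)/Ph(120°) eclipsed 8.7; CN(240°)/SH(240°) eclipsed 8.6 → 27.7 kJ/mol.
A (eclipsed): tBu(0°)/Ph(0°) eclipsed 17.2; F(120°)/SH(120°) eclipsed 8.1; CN(240°)/H(240°) eclipsed 5.1 → 30.4 kJ/mol.
E(C) − E(A) = 27.7 − 30.4 = -2.7 kJ/mol.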